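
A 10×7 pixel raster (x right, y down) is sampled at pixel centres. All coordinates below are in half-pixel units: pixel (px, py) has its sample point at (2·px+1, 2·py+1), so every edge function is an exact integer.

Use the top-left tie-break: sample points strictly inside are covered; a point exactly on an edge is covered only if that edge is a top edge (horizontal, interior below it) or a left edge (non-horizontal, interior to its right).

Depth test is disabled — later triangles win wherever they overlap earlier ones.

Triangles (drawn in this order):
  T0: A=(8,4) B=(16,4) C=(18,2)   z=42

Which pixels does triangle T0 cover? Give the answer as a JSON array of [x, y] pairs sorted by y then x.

T0:
  2·area = 16  (B↔C swapped to make it positive)
  edge (8, 4)→(18, 2): d=(10,-2) top-left  bias=+0
  edge (18, 2)→(16, 4): d=(-2,2) right/bottom  bias=-1
  edge (16, 4)→(8, 4): d=(-8,0) right/bottom  bias=-1
    (9,0)@(19, 1): e=[-8,0,24] → .  [on edge]
    (6,1)@(13, 3): e=[0,8,8] → X  [on edge]
    (7,1)@(15, 3): e=[4,4,8] → X
    (8,1)@(17, 3): e=[8,0,8] → .  [on edge]
    (1,2)@(3, 5): e=[0,24,-8] → .  [on edge]
    (6,2)@(13, 5): e=[20,4,-8] → .
    (7,2)@(15, 5): e=[24,0,-8] → .  [on edge]
    (6,3)@(13, 7): e=[40,0,-24] → .  [on edge]
    (5,4)@(11, 9): e=[56,0,-40] → .  [on edge]
    (4,5)@(9, 11): e=[72,0,-56] → .  [on edge]
    (3,6)@(7, 13): e=[88,0,-72] → .  [on edge]
  covered (2 px):
    . . . . . . . . . .
    . . . . . . X X . .
    . . . . . . . . . .
    . . . . . . . . . .
    . . . . . . . . . .
    . . . . . . . . . .
    . . . . . . . . . .

Answer: [[6,1],[7,1]]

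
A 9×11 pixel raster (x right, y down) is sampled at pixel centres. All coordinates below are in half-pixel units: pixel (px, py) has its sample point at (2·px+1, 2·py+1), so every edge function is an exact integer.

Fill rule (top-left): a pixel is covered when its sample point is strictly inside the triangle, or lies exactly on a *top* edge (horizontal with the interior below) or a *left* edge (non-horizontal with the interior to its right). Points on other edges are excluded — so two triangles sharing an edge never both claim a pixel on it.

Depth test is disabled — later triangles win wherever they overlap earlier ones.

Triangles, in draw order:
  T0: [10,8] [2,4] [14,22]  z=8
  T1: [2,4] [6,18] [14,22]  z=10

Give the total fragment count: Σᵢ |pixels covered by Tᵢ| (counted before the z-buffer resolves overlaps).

T0:
  2·area = 96  (B↔C swapped to make it positive)
  edge (10, 8)→(14, 22): d=(4,14) right/bottom  bias=-1
  edge (14, 22)→(2, 4): d=(-12,-18) top-left  bias=+0
  edge (2, 4)→(10, 8): d=(8,4) right/bottom  bias=-1
    (1,2)@(3, 5): e=[86,6,4] → X
    (2,2)@(5, 5): e=[58,42,-4] → .
    (1,3)@(3, 7): e=[94,-18,20] → .
    (2,3)@(5, 7): e=[66,18,12] → X
    (3,3)@(7, 7): e=[38,54,4] → X
    (4,3)@(9, 7): e=[10,90,-4] → .
    (2,4)@(5, 9): e=[74,-6,28] → .
    (3,4)@(7, 9): e=[46,30,20] → X
    (4,4)@(9, 9): e=[18,66,12] → X
    (5,4)@(11, 9): e=[-10,102,4] → .
    (3,5)@(7, 11): e=[54,6,36] → X
    (5,5)@(11, 11): e=[-2,78,20] → .
  covered (12 px):
    . . . . . . . . .
    . . . . . . . . .
    . X . . . . . . .
    . . X X . . . . .
    . . . X X . . . .
    . . . X X . . . .
    . . . . X X . . .
    . . . . . X . . .
    . . . . . X . . .
    . . . . . . X . .
    . . . . . . . . .
T1:
  2·area = 96  (B↔C swapped to make it positive)
  edge (2, 4)→(14, 22): d=(12,18) right/bottom  bias=-1
  edge (14, 22)→(6, 18): d=(-8,-4) top-left  bias=+0
  edge (6, 18)→(2, 4): d=(-4,-14) top-left  bias=+0
    (1,3)@(3, 7): e=[18,76,2] → X
    (2,3)@(5, 7): e=[-18,84,30] → .
    (1,4)@(3, 9): e=[42,60,-6] → .
    (2,4)@(5, 9): e=[6,68,22] → X
    (3,4)@(7, 9): e=[-30,76,50] → .
    (2,5)@(5, 11): e=[30,52,14] → X
    (3,5)@(7, 11): e=[-6,60,42] → .
    (2,6)@(5, 13): e=[54,36,6] → X
    (3,6)@(7, 13): e=[18,44,34] → X
    (4,6)@(9, 13): e=[-18,52,62] → .
    (2,7)@(5, 15): e=[78,20,-2] → .
    (3,7)@(7, 15): e=[42,28,26] → X
  covered (12 px):
    . . . . . . . . .
    . . . . . . . . .
    . . . . . . . . .
    . X . . . . . . .
    . . X . . . . . .
    . . X . . . . . .
    . . X X . . . . .
    . . . X X . . . .
    . . . X X . . . .
    . . . . X X . . .
    . . . . . . X . .

Final: 24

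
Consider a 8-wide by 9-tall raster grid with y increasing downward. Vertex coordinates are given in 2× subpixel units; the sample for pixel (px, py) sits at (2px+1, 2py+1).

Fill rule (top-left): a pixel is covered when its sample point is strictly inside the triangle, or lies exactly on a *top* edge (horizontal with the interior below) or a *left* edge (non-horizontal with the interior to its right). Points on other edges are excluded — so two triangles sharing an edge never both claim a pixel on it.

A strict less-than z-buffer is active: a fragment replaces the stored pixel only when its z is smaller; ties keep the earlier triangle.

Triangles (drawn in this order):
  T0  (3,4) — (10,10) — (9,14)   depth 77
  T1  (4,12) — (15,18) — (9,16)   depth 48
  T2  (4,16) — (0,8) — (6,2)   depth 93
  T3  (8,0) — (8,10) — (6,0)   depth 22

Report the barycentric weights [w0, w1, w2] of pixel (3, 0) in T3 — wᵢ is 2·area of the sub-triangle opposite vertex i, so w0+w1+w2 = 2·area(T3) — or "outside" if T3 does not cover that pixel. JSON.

T0:
  2·area = 34
  edge (3, 4)→(10, 10): d=(7,6) right/bottom  bias=-1
  edge (10, 10)→(9, 14): d=(-1,4) right/bottom  bias=-1
  edge (9, 14)→(3, 4): d=(-6,-10) top-left  bias=+0
    (2,3)@(5, 7): e=[9,23,2] → #
    (3,3)@(7, 7): e=[-3,15,22] → ·
    (2,4)@(5, 9): e=[23,21,-10] → ·
    (3,4)@(7, 9): e=[11,13,10] → #
    (4,4)@(9, 9): e=[-1,5,30] → ·
    (3,5)@(7, 11): e=[25,11,-2] → ·
    (4,5)@(9, 11): e=[13,3,18] → #
    (5,5)@(11, 11): e=[1,-5,38] → ·
    (4,6)@(9, 13): e=[27,1,6] → #
    (5,6)@(11, 13): e=[15,-7,26] → ·
    (4,7)@(9, 15): e=[41,-1,-6] → ·
  covered (4 px):
    · · · · · · · ·
    · · · · · · · ·
    · · · · · · · ·
    · · # · · · · ·
    · · · # · · · ·
    · · · · # · · ·
    · · · · # · · ·
    · · · · · · · ·
    · · · · · · · ·
T1:
  2·area = 14
  edge (4, 12)→(15, 18): d=(11,6) right/bottom  bias=-1
  edge (15, 18)→(9, 16): d=(-6,-2) top-left  bias=+0
  edge (9, 16)→(4, 12): d=(-5,-4) top-left  bias=+0
    (4,7)@(9, 15): e=[3,6,5] → #
    (5,7)@(11, 15): e=[-9,10,13] → ·
    (4,8)@(9, 17): e=[25,-6,-5] → ·
    (6,8)@(13, 17): e=[1,2,11] → #
    (7,8)@(15, 17): e=[-11,6,19] → ·
  covered (2 px):
    · · · · · · · ·
    · · · · · · · ·
    · · · · · · · ·
    · · · · · · · ·
    · · · · · · · ·
    · · · · · · · ·
    · · · · · · · ·
    · · · · # · · ·
    · · · · · · # ·
T2:
  2·area = 72
  edge (4, 16)→(0, 8): d=(-4,-8) top-left  bias=+0
  edge (0, 8)→(6, 2): d=(6,-6) top-left  bias=+0
  edge (6, 2)→(4, 16): d=(-2,14) right/bottom  bias=-1
    (3,0)@(7, 1): e=[84,0,-12] → ·  [on edge]
    (2,1)@(5, 3): e=[60,0,12] → #  [on edge]
    (3,1)@(7, 3): e=[76,12,-16] → ·
    (1,2)@(3, 5): e=[36,0,36] → #  [on edge]
    (3,2)@(7, 5): e=[68,24,-20] → ·
    (0,3)@(1, 7): e=[12,0,60] → #  [on edge]
    (3,3)@(7, 7): e=[60,36,-24] → ·
    (0,4)@(1, 9): e=[4,12,56] → #
    (2,4)@(5, 9): e=[36,36,0] → ·  [on edge]
    (0,5)@(1, 11): e=[-4,24,52] → ·
    (1,5)@(3, 11): e=[12,36,24] → #
    (2,5)@(5, 11): e=[28,48,-4] → ·
  covered (10 px):
    · · · · · · · ·
    · · # · · · · ·
    · # # · · · · ·
    # # # · · · · ·
    # # · · · · · ·
    · # · · · · · ·
    · # · · · · · ·
    · · · · · · · ·
    · · · · · · · ·
T3:
  2·area = 20
  edge (8, 0)→(8, 10): d=(0,10) right/bottom  bias=-1
  edge (8, 10)→(6, 0): d=(-2,-10) top-left  bias=+0
  edge (6, 0)→(8, 0): d=(2,0) top-left  bias=+0
    (3,0)@(7, 1): e=[10,8,2] → #
    (4,0)@(9, 1): e=[-10,28,2] → ·
    (3,1)@(7, 3): e=[10,4,6] → #
    (4,1)@(9, 3): e=[-10,24,6] → ·
    (3,2)@(7, 5): e=[10,0,10] → #  [on edge]
    (4,2)@(9, 5): e=[-10,20,10] → ·
    (3,3)@(7, 7): e=[10,-4,14] → ·
    (4,7)@(9, 15): e=[-10,0,30] → ·  [on edge]
  covered (3 px):
    · · · # · · · ·
    · · · # · · · ·
    · · · # · · · ·
    · · · · · · · ·
    · · · · · · · ·
    · · · · · · · ·
    · · · · · · · ·
    · · · · · · · ·
    · · · · · · · ·

Final: [8,2,10]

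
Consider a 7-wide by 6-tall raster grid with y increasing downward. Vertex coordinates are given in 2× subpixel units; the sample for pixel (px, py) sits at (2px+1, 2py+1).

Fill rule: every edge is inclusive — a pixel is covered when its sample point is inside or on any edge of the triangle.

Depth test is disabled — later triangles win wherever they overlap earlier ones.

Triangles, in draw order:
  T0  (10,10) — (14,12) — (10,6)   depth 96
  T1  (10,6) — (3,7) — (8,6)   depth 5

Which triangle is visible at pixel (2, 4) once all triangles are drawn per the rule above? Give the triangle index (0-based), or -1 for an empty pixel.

T0:
  2·area = 16  (B↔C swapped to make it positive)
  edge (10, 10)→(10, 6): d=(0,-4) inclusive
  edge (10, 6)→(14, 12): d=(4,6) inclusive
  edge (14, 12)→(10, 10): d=(-4,-2) inclusive
    (5,4)@(11, 9): e=[4,6,6] → #
    (6,4)@(13, 9): e=[12,-6,10] → ·
    (5,5)@(11, 11): e=[4,14,-2] → ·
    (6,5)@(13, 11): e=[12,2,2] → #
  covered (2 px):
    · · · · · · ·
    · · · · · · ·
    · · · · · · ·
    · · · · · · ·
    · · · · · # ·
    · · · · · · #
T1:
  2·area = 2
  edge (10, 6)→(3, 7): d=(-7,1) inclusive
  edge (3, 7)→(8, 6): d=(5,-1) inclusive
  edge (8, 6)→(10, 6): d=(2,0) inclusive
    (6,2)@(13, 5): e=[4,0,-2] → ·  [on edge]
    (1,3)@(3, 7): e=[0,0,2] → #  [on edge]
    (2,3)@(5, 7): e=[-2,2,2] → ·
    (1,4)@(3, 9): e=[-14,10,6] → ·
  covered (1 px):
    · · · · · · ·
    · · · · · · ·
    · · · · · · ·
    · # · · · · ·
    · · · · · · ·
    · · · · · · ·

Z-buffer (winner per pixel, '.' = empty):
  . . . . . . .
  . . . . . . .
  . . . . . . .
  . 1 . . . . .
  . . . . . 0 .
  . . . . . . 0

Result: -1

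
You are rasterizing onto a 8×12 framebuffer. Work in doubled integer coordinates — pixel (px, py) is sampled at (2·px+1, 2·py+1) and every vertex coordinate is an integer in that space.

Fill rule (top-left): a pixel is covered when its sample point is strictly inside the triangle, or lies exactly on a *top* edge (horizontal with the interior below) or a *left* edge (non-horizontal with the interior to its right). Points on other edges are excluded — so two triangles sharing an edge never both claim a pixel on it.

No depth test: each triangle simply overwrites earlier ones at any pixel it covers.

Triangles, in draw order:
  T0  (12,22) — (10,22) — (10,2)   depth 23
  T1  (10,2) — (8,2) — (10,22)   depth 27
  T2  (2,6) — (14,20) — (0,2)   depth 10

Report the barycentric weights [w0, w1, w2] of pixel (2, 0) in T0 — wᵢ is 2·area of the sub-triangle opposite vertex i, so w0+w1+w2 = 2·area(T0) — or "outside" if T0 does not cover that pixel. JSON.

T0:
  2·area = 40
  edge (12, 22)→(10, 22): d=(-2,0) right/bottom  bias=-1
  edge (10, 22)→(10, 2): d=(0,-20) top-left  bias=+0
  edge (10, 2)→(12, 22): d=(2,20) right/bottom  bias=-1
    (5,6)@(11, 13): e=[18,20,2] → X
    (6,6)@(13, 13): e=[18,60,-38] → .
    (5,7)@(11, 15): e=[14,20,6] → X
    (6,7)@(13, 15): e=[14,60,-34] → .
    (5,8)@(11, 17): e=[10,20,10] → X
    (6,8)@(13, 17): e=[10,60,-30] → .
    (5,9)@(11, 19): e=[6,20,14] → X
    (6,9)@(13, 19): e=[6,60,-26] → .
    (5,10)@(11, 21): e=[2,20,18] → X
    (6,10)@(13, 21): e=[2,60,-22] → .
    (5,11)@(11, 23): e=[-2,20,22] → .
  covered (5 px):
    . . . . . . . .
    . . . . . . . .
    . . . . . . . .
    . . . . . . . .
    . . . . . . . .
    . . . . . . . .
    . . . . . X . .
    . . . . . X . .
    . . . . . X . .
    . . . . . X . .
    . . . . . X . .
    . . . . . . . .
T1:
  2·area = 40  (B↔C swapped to make it positive)
  edge (10, 2)→(10, 22): d=(0,20) right/bottom  bias=-1
  edge (10, 22)→(8, 2): d=(-2,-20) top-left  bias=+0
  edge (8, 2)→(10, 2): d=(2,0) top-left  bias=+0
    (4,1)@(9, 3): e=[20,18,2] → X
    (5,1)@(11, 3): e=[-20,58,2] → .
    (4,2)@(9, 5): e=[20,14,6] → X
    (5,2)@(11, 5): e=[-20,54,6] → .
    (4,3)@(9, 7): e=[20,10,10] → X
    (5,3)@(11, 7): e=[-20,50,10] → .
    (4,4)@(9, 9): e=[20,6,14] → X
    (5,4)@(11, 9): e=[-20,46,14] → .
    (4,5)@(9, 11): e=[20,2,18] → X
    (5,5)@(11, 11): e=[-20,42,18] → .
    (4,6)@(9, 13): e=[20,-2,22] → .
  covered (5 px):
    . . . . . . . .
    . . . . X . . .
    . . . . X . . .
    . . . . X . . .
    . . . . X . . .
    . . . . X . . .
    . . . . . . . .
    . . . . . . . .
    . . . . . . . .
    . . . . . . . .
    . . . . . . . .
    . . . . . . . .
T2:
  2·area = 20  (B↔C swapped to make it positive)
  edge (2, 6)→(0, 2): d=(-2,-4) top-left  bias=+0
  edge (0, 2)→(14, 20): d=(14,18) right/bottom  bias=-1
  edge (14, 20)→(2, 6): d=(-12,-14) top-left  bias=+0
    (1,3)@(3, 7): e=[2,16,2] → X
    (2,3)@(5, 7): e=[10,-20,30] → .
    (1,4)@(3, 9): e=[-2,44,-22] → .
    (2,4)@(5, 9): e=[6,8,6] → X
    (3,4)@(7, 9): e=[14,-28,34] → .
    (2,5)@(5, 11): e=[2,36,-18] → .
    (3,5)@(7, 11): e=[10,0,10] → .  [on edge]
  covered (2 px):
    . . . . . . . .
    . . . . . . . .
    . . . . . . . .
    . X . . . . . .
    . . X . . . . .
    . . . . . . . .
    . . . . . . . .
    . . . . . . . .
    . . . . . . . .
    . . . . . . . .
    . . . . . . . .
    . . . . . . . .

Final: "outside"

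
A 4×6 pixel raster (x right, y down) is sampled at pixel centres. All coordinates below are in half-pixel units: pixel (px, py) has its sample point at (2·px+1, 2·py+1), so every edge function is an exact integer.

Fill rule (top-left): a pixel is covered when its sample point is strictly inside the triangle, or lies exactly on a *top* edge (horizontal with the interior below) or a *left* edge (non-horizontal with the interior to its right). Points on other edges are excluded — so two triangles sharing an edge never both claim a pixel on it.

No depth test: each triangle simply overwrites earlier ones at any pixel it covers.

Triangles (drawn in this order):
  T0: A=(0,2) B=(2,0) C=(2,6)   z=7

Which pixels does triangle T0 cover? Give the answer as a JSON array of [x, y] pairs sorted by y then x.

T0:
  2·area = 12
  edge (0, 2)→(2, 0): d=(2,-2) top-left  bias=+0
  edge (2, 0)→(2, 6): d=(0,6) right/bottom  bias=-1
  edge (2, 6)→(0, 2): d=(-2,-4) top-left  bias=+0
    (0,0)@(1, 1): e=[0,6,6] → #  [on edge]
    (1,0)@(3, 1): e=[4,-6,14] → ·
    (0,1)@(1, 3): e=[4,6,2] → #
    (1,1)@(3, 3): e=[8,-6,10] → ·
    (0,2)@(1, 5): e=[8,6,-2] → ·
  covered (2 px):
    # · · ·
    # · · ·
    · · · ·
    · · · ·
    · · · ·
    · · · ·

Result: [[0,0],[0,1]]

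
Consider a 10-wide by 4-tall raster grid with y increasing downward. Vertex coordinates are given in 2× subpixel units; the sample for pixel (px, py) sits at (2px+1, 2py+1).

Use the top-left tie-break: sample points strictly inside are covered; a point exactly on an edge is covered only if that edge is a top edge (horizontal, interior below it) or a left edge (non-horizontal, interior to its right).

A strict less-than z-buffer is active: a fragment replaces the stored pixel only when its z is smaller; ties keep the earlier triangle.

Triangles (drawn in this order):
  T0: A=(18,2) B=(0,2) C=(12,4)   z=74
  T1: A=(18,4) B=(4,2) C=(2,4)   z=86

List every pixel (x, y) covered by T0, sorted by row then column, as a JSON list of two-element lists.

T0:
  2·area = 36  (B↔C swapped to make it positive)
  edge (18, 2)→(12, 4): d=(-6,2) right/bottom  bias=-1
  edge (12, 4)→(0, 2): d=(-12,-2) top-left  bias=+0
  edge (0, 2)→(18, 2): d=(18,0) top-left  bias=+0
    (3,1)@(7, 3): e=[16,2,18] → #
    (4,1)@(9, 3): e=[12,6,18] → #
    (5,1)@(11, 3): e=[8,10,18] → #
    (6,1)@(13, 3): e=[4,14,18] → #
    (7,1)@(15, 3): e=[0,18,18] → ·  [on edge]
    (3,2)@(7, 5): e=[4,-22,54] → ·
    (4,2)@(9, 5): e=[0,-18,54] → ·  [on edge]
    (5,2)@(11, 5): e=[-4,-14,54] → ·
    (6,2)@(13, 5): e=[-8,-10,54] → ·
    (1,3)@(3, 7): e=[0,-54,90] → ·  [on edge]
  covered (4 px):
    · · · · · · · · · ·
    · · · # # # # · · ·
    · · · · · · · · · ·
    · · · · · · · · · ·
T1:
  2·area = 32  (B↔C swapped to make it positive)
  edge (18, 4)→(2, 4): d=(-16,0) right/bottom  bias=-1
  edge (2, 4)→(4, 2): d=(2,-2) top-left  bias=+0
  edge (4, 2)→(18, 4): d=(14,2) right/bottom  bias=-1
    (2,0)@(5, 1): e=[48,0,-16] → ·  [on edge]
    (1,1)@(3, 3): e=[16,0,16] → #  [on edge]
    (2,1)@(5, 3): e=[16,4,12] → #
    (3,1)@(7, 3): e=[16,8,8] → #
    (4,1)@(9, 3): e=[16,12,4] → #
    (5,1)@(11, 3): e=[16,16,0] → ·  [on edge]
    (0,2)@(1, 5): e=[-16,0,48] → ·  [on edge]
    (1,2)@(3, 5): e=[-16,4,44] → ·
    (2,2)@(5, 5): e=[-16,8,40] → ·
    (3,2)@(7, 5): e=[-16,12,36] → ·
    (4,2)@(9, 5): e=[-16,16,32] → ·
  covered (4 px):
    · · · · · · · · · ·
    · # # # # · · · · ·
    · · · · · · · · · ·
    · · · · · · · · · ·

Result: [[3,1],[4,1],[5,1],[6,1]]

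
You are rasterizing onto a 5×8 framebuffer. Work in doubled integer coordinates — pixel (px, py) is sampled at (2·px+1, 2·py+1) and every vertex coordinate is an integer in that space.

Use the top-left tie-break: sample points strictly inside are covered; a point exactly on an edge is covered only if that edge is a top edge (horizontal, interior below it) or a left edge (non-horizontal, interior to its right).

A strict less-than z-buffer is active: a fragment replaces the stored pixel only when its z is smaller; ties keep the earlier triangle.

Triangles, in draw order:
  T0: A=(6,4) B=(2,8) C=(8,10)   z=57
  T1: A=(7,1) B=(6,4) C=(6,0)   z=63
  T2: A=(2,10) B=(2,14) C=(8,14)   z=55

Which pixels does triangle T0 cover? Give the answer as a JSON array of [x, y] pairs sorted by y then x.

T0:
  2·area = 32  (B↔C swapped to make it positive)
  edge (6, 4)→(8, 10): d=(2,6) right/bottom  bias=-1
  edge (8, 10)→(2, 8): d=(-6,-2) top-left  bias=+0
  edge (2, 8)→(6, 4): d=(4,-4) top-left  bias=+0
    (2,0)@(5, 1): e=[0,48,-16] → ·  [on edge]
    (4,0)@(9, 1): e=[-24,56,0] → ·  [on edge]
    (3,1)@(7, 3): e=[-8,40,0] → ·  [on edge]
    (2,2)@(5, 5): e=[8,24,0] → █  [on edge]
    (3,2)@(7, 5): e=[-4,28,8] → ·
    (1,3)@(3, 7): e=[24,8,0] → █  [on edge]
    (3,3)@(7, 7): e=[0,16,16] → ·  [on edge]
    (0,4)@(1, 9): e=[40,-8,0] → ·  [on edge]
    (1,4)@(3, 9): e=[28,-4,8] → ·
    (2,4)@(5, 9): e=[16,0,16] → █  [on edge]
    (3,4)@(7, 9): e=[4,4,24] → █
    (4,4)@(9, 9): e=[-8,8,32] → ·
    (4,6)@(9, 13): e=[0,-16,48] → ·  [on edge]
  covered (5 px):
    · · · · ·
    · · · · ·
    · · █ · ·
    · █ █ · ·
    · · █ █ ·
    · · · · ·
    · · · · ·
    · · · · ·
T1:
  2·area = 4
  edge (7, 1)→(6, 4): d=(-1,3) right/bottom  bias=-1
  edge (6, 4)→(6, 0): d=(0,-4) top-left  bias=+0
  edge (6, 0)→(7, 1): d=(1,1) right/bottom  bias=-1
    (3,0)@(7, 1): e=[0,4,0] → ·  [on edge]
    (4,1)@(9, 3): e=[-8,12,0] → ·  [on edge]
    (2,3)@(5, 7): e=[0,-4,8] → ·  [on edge]
    (1,6)@(3, 13): e=[0,-12,16] → ·  [on edge]
  covered (0 px):
    · · · · ·
    · · · · ·
    · · · · ·
    · · · · ·
    · · · · ·
    · · · · ·
    · · · · ·
    · · · · ·
T2:
  2·area = 24  (B↔C swapped to make it positive)
  edge (2, 10)→(8, 14): d=(6,4) right/bottom  bias=-1
  edge (8, 14)→(2, 14): d=(-6,0) right/bottom  bias=-1
  edge (2, 14)→(2, 10): d=(0,-4) top-left  bias=+0
    (1,5)@(3, 11): e=[2,18,4] → █
    (2,5)@(5, 11): e=[-6,18,12] → ·
    (1,6)@(3, 13): e=[14,6,4] → █
    (2,6)@(5, 13): e=[6,6,12] → █
    (3,6)@(7, 13): e=[-2,6,20] → ·
    (1,7)@(3, 15): e=[26,-6,4] → ·
    (2,7)@(5, 15): e=[18,-6,12] → ·
  covered (3 px):
    · · · · ·
    · · · · ·
    · · · · ·
    · · · · ·
    · · · · ·
    · █ · · ·
    · █ █ · ·
    · · · · ·

Answer: [[2,2],[1,3],[2,3],[2,4],[3,4]]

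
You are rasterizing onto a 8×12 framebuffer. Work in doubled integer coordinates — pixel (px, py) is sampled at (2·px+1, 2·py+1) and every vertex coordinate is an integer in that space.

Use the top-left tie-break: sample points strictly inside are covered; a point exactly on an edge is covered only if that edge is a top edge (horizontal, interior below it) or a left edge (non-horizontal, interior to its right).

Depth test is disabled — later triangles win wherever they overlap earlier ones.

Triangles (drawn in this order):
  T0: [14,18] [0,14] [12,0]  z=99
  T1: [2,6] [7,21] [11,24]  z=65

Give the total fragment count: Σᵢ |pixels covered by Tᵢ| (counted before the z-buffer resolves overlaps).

T0:
  2·area = 244
  edge (14, 18)→(0, 14): d=(-14,-4) top-left  bias=+0
  edge (0, 14)→(12, 0): d=(12,-14) top-left  bias=+0
  edge (12, 0)→(14, 18): d=(2,18) right/bottom  bias=-1
    (5,1)@(11, 3): e=[198,22,24] → █
    (6,1)@(13, 3): e=[206,50,-12] → ·
    (4,2)@(9, 5): e=[162,18,64] → █
    (6,2)@(13, 5): e=[178,74,-8] → ·
    (3,3)@(7, 7): e=[126,14,104] → █
    (6,3)@(13, 7): e=[150,98,-4] → ·
    (2,4)@(5, 9): e=[90,10,144] → █
    (6,4)@(13, 9): e=[122,122,0] → ·  [on edge]
    (1,5)@(3, 11): e=[54,6,184] → █
    (6,5)@(13, 11): e=[94,146,4] → █
    (7,5)@(15, 11): e=[102,174,-32] → ·
    (0,6)@(1, 13): e=[18,2,224] → █
  covered (30 px):
    · · · · · · · ·
    · · · · · █ · ·
    · · · · █ █ · ·
    · · · █ █ █ · ·
    · · █ █ █ █ · ·
    · █ █ █ █ █ █ ·
    █ █ █ █ █ █ █ ·
    · · █ █ █ █ █ ·
    · · · · · █ █ ·
    · · · · · · · ·
    · · · · · · · ·
    · · · · · · · ·
T1:
  2·area = 45  (B↔C swapped to make it positive)
  edge (2, 6)→(11, 24): d=(9,18) right/bottom  bias=-1
  edge (11, 24)→(7, 21): d=(-4,-3) top-left  bias=+0
  edge (7, 21)→(2, 6): d=(-5,-15) top-left  bias=+0
    (0,1)@(1, 3): e=[-9,54,0] → ·  [on edge]
    (1,4)@(3, 9): e=[9,36,0] → █  [on edge]
    (2,4)@(5, 9): e=[-27,42,30] → ·
    (1,5)@(3, 11): e=[27,28,-10] → ·
    (2,6)@(5, 13): e=[9,26,10] → █
    (3,6)@(7, 13): e=[-27,32,40] → ·
    (2,7)@(5, 15): e=[27,18,0] → █  [on edge]
    (3,7)@(7, 15): e=[-9,24,30] → ·
    (2,8)@(5, 17): e=[45,10,-10] → ·
    (3,8)@(7, 17): e=[9,16,20] → █
    (4,8)@(9, 17): e=[-27,22,50] → ·
    (3,9)@(7, 19): e=[27,8,10] → █
    (3,10)@(7, 21): e=[45,0,0] → █  [on edge]
  covered (7 px):
    · · · · · · · ·
    · · · · · · · ·
    · · · · · · · ·
    · · · · · · · ·
    · █ · · · · · ·
    · · · · · · · ·
    · · █ · · · · ·
    · · █ · · · · ·
    · · · █ · · · ·
    · · · █ · · · ·
    · · · █ █ · · ·
    · · · · · · · ·

Answer: 37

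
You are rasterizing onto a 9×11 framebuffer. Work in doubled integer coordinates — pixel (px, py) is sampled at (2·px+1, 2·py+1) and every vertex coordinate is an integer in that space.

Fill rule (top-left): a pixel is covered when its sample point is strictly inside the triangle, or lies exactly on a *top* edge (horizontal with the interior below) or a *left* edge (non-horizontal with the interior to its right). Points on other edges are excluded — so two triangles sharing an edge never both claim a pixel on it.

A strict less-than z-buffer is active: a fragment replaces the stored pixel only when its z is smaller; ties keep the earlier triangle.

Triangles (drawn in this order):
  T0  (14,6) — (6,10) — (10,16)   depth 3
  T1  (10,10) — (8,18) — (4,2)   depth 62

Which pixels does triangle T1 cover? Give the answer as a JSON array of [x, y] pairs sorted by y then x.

T0:
  2·area = 64  (B↔C swapped to make it positive)
  edge (14, 6)→(10, 16): d=(-4,10) right/bottom  bias=-1
  edge (10, 16)→(6, 10): d=(-4,-6) top-left  bias=+0
  edge (6, 10)→(14, 6): d=(8,-4) top-left  bias=+0
    (6,3)@(13, 7): e=[6,54,4] → █
    (7,3)@(15, 7): e=[-14,66,12] → ·
    (4,4)@(9, 9): e=[38,22,4] → █
    (5,4)@(11, 9): e=[18,34,12] → █
    (6,4)@(13, 9): e=[-2,46,20] → ·
    (3,5)@(7, 11): e=[50,2,12] → █
    (6,5)@(13, 11): e=[-10,38,36] → ·
    (3,6)@(7, 13): e=[42,-6,28] → ·
    (4,6)@(9, 13): e=[22,6,36] → █
    (6,6)@(13, 13): e=[-18,30,52] → ·
    (4,7)@(9, 15): e=[14,-2,52] → ·
    (5,7)@(11, 15): e=[-6,10,60] → ·
  covered (8 px):
    · · · · · · · · ·
    · · · · · · · · ·
    · · · · · · · · ·
    · · · · · · █ · ·
    · · · · █ █ · · ·
    · · · █ █ █ · · ·
    · · · · █ █ · · ·
    · · · · · · · · ·
    · · · · · · · · ·
    · · · · · · · · ·
    · · · · · · · · ·
T1:
  2·area = 64
  edge (10, 10)→(8, 18): d=(-2,8) right/bottom  bias=-1
  edge (8, 18)→(4, 2): d=(-4,-16) top-left  bias=+0
  edge (4, 2)→(10, 10): d=(6,8) right/bottom  bias=-1
    (2,2)@(5, 5): e=[50,4,10] → █
    (3,2)@(7, 5): e=[34,36,-6] → ·
    (2,3)@(5, 7): e=[46,-4,22] → ·
    (3,3)@(7, 7): e=[30,28,6] → █
    (4,3)@(9, 7): e=[14,60,-10] → ·
    (3,4)@(7, 9): e=[26,20,18] → █
    (4,4)@(9, 9): e=[10,52,2] → █
    (5,4)@(11, 9): e=[-6,84,-14] → ·
    (3,5)@(7, 11): e=[22,12,30] → █
    (5,5)@(11, 11): e=[-10,76,-2] → ·
    (3,6)@(7, 13): e=[18,4,42] → █
    (5,6)@(11, 13): e=[-14,68,10] → ·
  covered (8 px):
    · · · · · · · · ·
    · · · · · · · · ·
    · · █ · · · · · ·
    · · · █ · · · · ·
    · · · █ █ · · · ·
    · · · █ █ · · · ·
    · · · █ █ · · · ·
    · · · · · · · · ·
    · · · · · · · · ·
    · · · · · · · · ·
    · · · · · · · · ·

Answer: [[2,2],[3,3],[3,4],[4,4],[3,5],[4,5],[3,6],[4,6]]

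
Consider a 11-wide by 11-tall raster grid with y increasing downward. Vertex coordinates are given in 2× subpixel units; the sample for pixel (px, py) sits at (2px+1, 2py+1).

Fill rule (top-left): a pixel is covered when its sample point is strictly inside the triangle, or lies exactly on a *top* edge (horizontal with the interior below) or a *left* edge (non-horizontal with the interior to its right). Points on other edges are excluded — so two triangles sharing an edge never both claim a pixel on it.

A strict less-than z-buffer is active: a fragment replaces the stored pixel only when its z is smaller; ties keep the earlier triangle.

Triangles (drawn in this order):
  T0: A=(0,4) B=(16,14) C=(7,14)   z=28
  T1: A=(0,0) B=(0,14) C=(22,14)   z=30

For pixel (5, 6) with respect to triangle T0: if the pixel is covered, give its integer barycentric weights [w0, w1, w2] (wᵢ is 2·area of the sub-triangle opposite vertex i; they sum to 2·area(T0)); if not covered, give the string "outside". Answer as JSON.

T0:
  2·area = 90
  edge (0, 4)→(16, 14): d=(16,10) right/bottom  bias=-1
  edge (16, 14)→(7, 14): d=(-9,0) right/bottom  bias=-1
  edge (7, 14)→(0, 4): d=(-7,-10) top-left  bias=+0
    (0,2)@(1, 5): e=[6,81,3] → #
    (1,2)@(3, 5): e=[-14,81,23] → ·
    (0,3)@(1, 7): e=[38,63,-11] → ·
    (1,3)@(3, 7): e=[18,63,9] → #
    (2,3)@(5, 7): e=[-2,63,29] → ·
    (1,4)@(3, 9): e=[50,45,-5] → ·
    (2,4)@(5, 9): e=[30,45,15] → #
    (3,4)@(7, 9): e=[10,45,35] → #
    (4,4)@(9, 9): e=[-10,45,55] → ·
    (2,5)@(5, 11): e=[62,27,1] → #
    (4,5)@(9, 11): e=[22,27,41] → #
    (5,5)@(11, 11): e=[2,27,61] → #
  covered (12 px):
    · · · · · · · · · · ·
    · · · · · · · · · · ·
    # · · · · · · · · · ·
    · # · · · · · · · · ·
    · · # # · · · · · · ·
    · · # # # # · · · · ·
    · · · # # # # · · · ·
    · · · · · · · · · · ·
    · · · · · · · · · · ·
    · · · · · · · · · · ·
    · · · · · · · · · · ·
T1:
  2·area = 308  (B↔C swapped to make it positive)
  edge (0, 0)→(22, 14): d=(22,14) right/bottom  bias=-1
  edge (22, 14)→(0, 14): d=(-22,0) right/bottom  bias=-1
  edge (0, 14)→(0, 0): d=(0,-14) top-left  bias=+0
    (0,0)@(1, 1): e=[8,286,14] → #
    (1,0)@(3, 1): e=[-20,286,42] → ·
    (0,1)@(1, 3): e=[52,242,14] → #
    (1,1)@(3, 3): e=[24,242,42] → #
    (2,1)@(5, 3): e=[-4,242,70] → ·
    (0,2)@(1, 5): e=[96,198,14] → #
    (2,2)@(5, 5): e=[40,198,70] → #
    (3,2)@(7, 5): e=[12,198,98] → #
    (4,2)@(9, 5): e=[-16,198,126] → ·
    (0,3)@(1, 7): e=[140,154,14] → #
    (4,3)@(9, 7): e=[28,154,126] → #
    (5,3)@(11, 7): e=[0,154,154] → ·  [on edge]
  covered (38 px):
    # · · · · · · · · · ·
    # # · · · · · · · · ·
    # # # # · · · · · · ·
    # # # # # · · · · · ·
    # # # # # # # · · · ·
    # # # # # # # # # · ·
    # # # # # # # # # # ·
    · · · · · · · · · · ·
    · · · · · · · · · · ·
    · · · · · · · · · · ·
    · · · · · · · · · · ·

Answer: [9,47,34]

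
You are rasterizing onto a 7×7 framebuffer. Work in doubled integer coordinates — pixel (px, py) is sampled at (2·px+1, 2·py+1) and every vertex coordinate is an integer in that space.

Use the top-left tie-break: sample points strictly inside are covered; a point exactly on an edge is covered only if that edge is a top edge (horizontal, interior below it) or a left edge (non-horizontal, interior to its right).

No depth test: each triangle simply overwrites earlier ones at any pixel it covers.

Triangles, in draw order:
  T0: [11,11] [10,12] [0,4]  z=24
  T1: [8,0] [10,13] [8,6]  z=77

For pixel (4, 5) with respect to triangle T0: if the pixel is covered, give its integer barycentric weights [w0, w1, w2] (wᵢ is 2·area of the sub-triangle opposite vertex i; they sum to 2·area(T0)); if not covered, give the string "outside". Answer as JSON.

T0:
  2·area = 18
  edge (11, 11)→(10, 12): d=(-1,1) right/bottom  bias=-1
  edge (10, 12)→(0, 4): d=(-10,-8) top-left  bias=+0
  edge (0, 4)→(11, 11): d=(11,7) right/bottom  bias=-1
    (3,4)@(7, 9): e=[6,6,6] → #
    (4,4)@(9, 9): e=[4,22,-8] → ·
    (6,4)@(13, 9): e=[0,54,-36] → ·  [on edge]
    (3,5)@(7, 11): e=[4,-14,28] → ·
    (4,5)@(9, 11): e=[2,2,14] → #
    (5,5)@(11, 11): e=[0,18,0] → ·  [on edge]
    (4,6)@(9, 13): e=[0,-18,36] → ·  [on edge]
  covered (2 px):
    · · · · · · ·
    · · · · · · ·
    · · · · · · ·
    · · · · · · ·
    · · · # · · ·
    · · · · # · ·
    · · · · · · ·
T1:
  2·area = 12
  edge (8, 0)→(10, 13): d=(2,13) right/bottom  bias=-1
  edge (10, 13)→(8, 6): d=(-2,-7) top-left  bias=+0
  edge (8, 6)→(8, 0): d=(0,-6) top-left  bias=+0
    (4,3)@(9, 7): e=[1,5,6] → #
    (5,3)@(11, 7): e=[-25,19,18] → ·
    (4,4)@(9, 9): e=[5,1,6] → #
    (5,4)@(11, 9): e=[-21,15,18] → ·
    (4,5)@(9, 11): e=[9,-3,6] → ·
  covered (2 px):
    · · · · · · ·
    · · · · · · ·
    · · · · · · ·
    · · · · # · ·
    · · · · # · ·
    · · · · · · ·
    · · · · · · ·

Answer: [2,14,2]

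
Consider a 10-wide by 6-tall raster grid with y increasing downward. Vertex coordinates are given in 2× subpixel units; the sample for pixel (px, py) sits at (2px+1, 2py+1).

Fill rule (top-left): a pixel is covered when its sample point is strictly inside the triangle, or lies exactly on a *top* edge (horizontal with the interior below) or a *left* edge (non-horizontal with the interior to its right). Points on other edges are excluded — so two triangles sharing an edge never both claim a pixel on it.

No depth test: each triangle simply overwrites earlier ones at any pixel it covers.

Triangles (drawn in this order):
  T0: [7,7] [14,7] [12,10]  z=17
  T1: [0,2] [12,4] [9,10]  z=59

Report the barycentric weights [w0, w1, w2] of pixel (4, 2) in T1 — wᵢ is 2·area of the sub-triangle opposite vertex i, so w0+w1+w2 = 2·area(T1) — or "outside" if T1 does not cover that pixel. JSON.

T0:
  2·area = 21
  edge (7, 7)→(14, 7): d=(7,0) top-left  bias=+0
  edge (14, 7)→(12, 10): d=(-2,3) right/bottom  bias=-1
  edge (12, 10)→(7, 7): d=(-5,-3) top-left  bias=+0
    (0,3)@(1, 7): e=[0,39,-18] → ·  [on edge]
    (1,3)@(3, 7): e=[0,33,-12] → ·  [on edge]
    (2,3)@(5, 7): e=[0,27,-6] → ·  [on edge]
    (3,3)@(7, 7): e=[0,21,0] → █  [on edge]
    (4,3)@(9, 7): e=[0,15,6] → █  [on edge]
    (5,3)@(11, 7): e=[0,9,12] → █  [on edge]
    (6,3)@(13, 7): e=[0,3,18] → █  [on edge]
    (7,3)@(15, 7): e=[0,-3,24] → ·  [on edge]
    (8,3)@(17, 7): e=[0,-9,30] → ·  [on edge]
    (9,3)@(19, 7): e=[0,-15,36] → ·  [on edge]
    (3,4)@(7, 9): e=[14,17,-10] → ·
    (4,4)@(9, 9): e=[14,11,-4] → ·
  covered (5 px):
    · · · · · · · · · ·
    · · · · · · · · · ·
    · · · · · · · · · ·
    · · · █ █ █ █ · · ·
    · · · · · █ · · · ·
    · · · · · · · · · ·
T1:
  2·area = 78
  edge (0, 2)→(12, 4): d=(12,2) right/bottom  bias=-1
  edge (12, 4)→(9, 10): d=(-3,6) right/bottom  bias=-1
  edge (9, 10)→(0, 2): d=(-9,-8) top-left  bias=+0
    (1,1)@(3, 3): e=[6,57,15] → █
    (2,1)@(5, 3): e=[2,45,31] → █
    (3,1)@(7, 3): e=[-2,33,47] → ·
    (1,2)@(3, 5): e=[30,51,-3] → ·
    (2,2)@(5, 5): e=[26,39,13] → █
    (3,2)@(7, 5): e=[22,27,29] → █
    (4,2)@(9, 5): e=[18,15,45] → █
    (5,2)@(11, 5): e=[14,3,61] → █
    (6,2)@(13, 5): e=[10,-9,77] → ·
    (2,3)@(5, 7): e=[50,33,-5] → ·
    (3,3)@(7, 7): e=[46,21,11] → █
    (5,3)@(11, 7): e=[38,-3,43] → ·
  covered (9 px):
    · · · · · · · · · ·
    · █ █ · · · · · · ·
    · · █ █ █ █ · · · ·
    · · · █ █ · · · · ·
    · · · · █ · · · · ·
    · · · · · · · · · ·

Final: [15,45,18]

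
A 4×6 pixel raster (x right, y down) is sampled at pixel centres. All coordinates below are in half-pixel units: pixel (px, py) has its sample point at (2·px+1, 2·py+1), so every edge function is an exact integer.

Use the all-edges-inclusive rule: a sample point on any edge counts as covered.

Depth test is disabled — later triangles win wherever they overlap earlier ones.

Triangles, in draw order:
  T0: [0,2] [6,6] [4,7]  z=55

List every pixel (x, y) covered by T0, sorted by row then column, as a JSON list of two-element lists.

T0:
  2·area = 14
  edge (0, 2)→(6, 6): d=(6,4) inclusive
  edge (6, 6)→(4, 7): d=(-2,1) inclusive
  edge (4, 7)→(0, 2): d=(-4,-5) inclusive
    (0,1)@(1, 3): e=[2,11,1] → X
    (1,1)@(3, 3): e=[-6,9,11] → .
    (0,2)@(1, 5): e=[14,7,-7] → .
    (1,2)@(3, 5): e=[6,5,3] → X
    (2,2)@(5, 5): e=[-2,3,13] → .
    (1,3)@(3, 7): e=[18,1,-5] → .
  covered (2 px):
    . . . .
    X . . .
    . X . .
    . . . .
    . . . .
    . . . .

Result: [[0,1],[1,2]]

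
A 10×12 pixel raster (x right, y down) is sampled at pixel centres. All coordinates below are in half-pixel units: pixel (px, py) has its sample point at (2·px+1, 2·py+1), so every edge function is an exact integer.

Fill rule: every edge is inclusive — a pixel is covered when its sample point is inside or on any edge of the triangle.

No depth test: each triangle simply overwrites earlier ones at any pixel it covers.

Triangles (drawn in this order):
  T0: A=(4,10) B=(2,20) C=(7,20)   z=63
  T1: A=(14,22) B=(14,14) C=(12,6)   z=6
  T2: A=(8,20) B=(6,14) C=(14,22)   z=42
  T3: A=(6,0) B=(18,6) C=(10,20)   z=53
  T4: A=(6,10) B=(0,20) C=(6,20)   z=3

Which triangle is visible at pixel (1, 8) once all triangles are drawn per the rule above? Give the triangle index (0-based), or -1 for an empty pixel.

T0:
  2·area = 50  (B↔C swapped to make it positive)
  edge (4, 10)→(7, 20): d=(3,10) inclusive
  edge (7, 20)→(2, 20): d=(-5,0) inclusive
  edge (2, 20)→(4, 10): d=(2,-10) inclusive
    (2,2)@(5, 5): e=[-25,75,0] → ·  [on edge]
    (1,7)@(3, 15): e=[25,25,0] → #  [on edge]
    (2,7)@(5, 15): e=[5,25,20] → #
    (3,7)@(7, 15): e=[-15,25,40] → ·
    (1,8)@(3, 17): e=[31,15,4] → #
    (3,8)@(7, 17): e=[-9,15,44] → ·
    (1,9)@(3, 19): e=[37,5,8] → #
    (3,9)@(7, 19): e=[-3,5,48] → ·
    (1,10)@(3, 21): e=[43,-5,12] → ·
    (2,10)@(5, 21): e=[23,-5,32] → ·
  covered (6 px):
    · · · · · · · · · ·
    · · · · · · · · · ·
    · · · · · · · · · ·
    · · · · · · · · · ·
    · · · · · · · · · ·
    · · · · · · · · · ·
    · · · · · · · · · ·
    · # # · · · · · · ·
    · # # · · · · · · ·
    · # # · · · · · · ·
    · · · · · · · · · ·
    · · · · · · · · · ·
T1:
  2·area = 16  (B↔C swapped to make it positive)
  edge (14, 22)→(12, 6): d=(-2,-16) inclusive
  edge (12, 6)→(14, 14): d=(2,8) inclusive
  edge (14, 14)→(14, 22): d=(0,8) inclusive
    (6,5)@(13, 11): e=[6,2,8] → #
    (7,5)@(15, 11): e=[38,-14,-8] → ·
    (6,6)@(13, 13): e=[2,6,8] → #
    (7,6)@(15, 13): e=[34,-10,-8] → ·
    (6,7)@(13, 15): e=[-2,10,8] → ·
  covered (2 px):
    · · · · · · · · · ·
    · · · · · · · · · ·
    · · · · · · · · · ·
    · · · · · · · · · ·
    · · · · · · · · · ·
    · · · · · · # · · ·
    · · · · · · # · · ·
    · · · · · · · · · ·
    · · · · · · · · · ·
    · · · · · · · · · ·
    · · · · · · · · · ·
    · · · · · · · · · ·
T2:
  2·area = 32
  edge (8, 20)→(6, 14): d=(-2,-6) inclusive
  edge (6, 14)→(14, 22): d=(8,8) inclusive
  edge (14, 22)→(8, 20): d=(-6,-2) inclusive
    (1,2)@(3, 5): e=[0,-48,80] → ·  [on edge]
    (0,4)@(1, 9): e=[-20,0,52] → ·  [on edge]
    (1,5)@(3, 11): e=[-12,0,44] → ·  [on edge]
    (2,5)@(5, 11): e=[0,-16,48] → ·  [on edge]
    (2,6)@(5, 13): e=[-4,0,36] → ·  [on edge]
    (3,7)@(7, 15): e=[4,0,28] → #  [on edge]
    (4,7)@(9, 15): e=[16,-16,32] → ·
    (3,8)@(7, 17): e=[0,16,16] → #  [on edge]
    (4,8)@(9, 17): e=[12,0,20] → #  [on edge]
    (5,8)@(11, 17): e=[24,-16,24] → ·
    (2,9)@(5, 19): e=[-16,48,0] → ·  [on edge]
    (3,9)@(7, 19): e=[-4,32,4] → ·
    (5,9)@(11, 19): e=[20,0,12] → #  [on edge]
    (5,10)@(11, 21): e=[16,16,0] → #  [on edge]
    (6,10)@(13, 21): e=[28,0,4] → #  [on edge]
    (4,11)@(9, 23): e=[0,48,-16] → ·  [on edge]
    (7,11)@(15, 23): e=[36,0,-4] → ·  [on edge]
    (8,11)@(17, 23): e=[48,-16,0] → ·  [on edge]
  covered (7 px):
    · · · · · · · · · ·
    · · · · · · · · · ·
    · · · · · · · · · ·
    · · · · · · · · · ·
    · · · · · · · · · ·
    · · · · · · · · · ·
    · · · · · · · · · ·
    · · · # · · · · · ·
    · · · # # · · · · ·
    · · · · # # · · · ·
    · · · · · # # · · ·
    · · · · · · · · · ·
T3:
  2·area = 216
  edge (6, 0)→(18, 6): d=(12,6) inclusive
  edge (18, 6)→(10, 20): d=(-8,14) inclusive
  edge (10, 20)→(6, 0): d=(-4,-20) inclusive
    (3,0)@(7, 1): e=[6,194,16] → #
    (4,0)@(9, 1): e=[-6,166,56] → ·
    (3,1)@(7, 3): e=[30,178,8] → #
    (4,1)@(9, 3): e=[18,150,48] → #
    (5,1)@(11, 3): e=[6,122,88] → #
    (6,1)@(13, 3): e=[-6,94,128] → ·
    (3,2)@(7, 5): e=[54,162,0] → #  [on edge]
    (6,2)@(13, 5): e=[18,78,120] → #
    (7,2)@(15, 5): e=[6,50,160] → #
    (8,2)@(17, 5): e=[-6,22,200] → ·
    (3,3)@(7, 7): e=[78,146,-8] → ·
    (4,3)@(9, 7): e=[66,118,32] → #
    (4,7)@(9, 15): e=[162,54,0] → #  [on edge]
  covered (28 px):
    · · · # · · · · · ·
    · · · # # # · · · ·
    · · · # # # # # · ·
    · · · · # # # # # ·
    · · · · # # # # · ·
    · · · · # # # # · ·
    · · · · # # # · · ·
    · · · · # # · · · ·
    · · · · · # · · · ·
    · · · · · · · · · ·
    · · · · · · · · · ·
    · · · · · · · · · ·
T4:
  2·area = 60  (B↔C swapped to make it positive)
  edge (6, 10)→(6, 20): d=(0,10) inclusive
  edge (6, 20)→(0, 20): d=(-6,0) inclusive
  edge (0, 20)→(6, 10): d=(6,-10) inclusive
    (4,2)@(9, 5): e=[-30,90,0] → ·  [on edge]
    (2,6)@(5, 13): e=[10,42,8] → #
    (3,6)@(7, 13): e=[-10,42,28] → ·
    (1,7)@(3, 15): e=[30,30,0] → #  [on edge]
    (3,7)@(7, 15): e=[-10,30,40] → ·
    (1,8)@(3, 17): e=[30,18,12] → #
    (3,8)@(7, 17): e=[-10,18,52] → ·
    (0,9)@(1, 19): e=[50,6,4] → #
    (3,9)@(7, 19): e=[-10,6,64] → ·
    (0,10)@(1, 21): e=[50,-6,16] → ·
    (1,10)@(3, 21): e=[30,-6,36] → ·
    (2,10)@(5, 21): e=[10,-6,56] → ·
  covered (8 px):
    · · · · · · · · · ·
    · · · · · · · · · ·
    · · · · · · · · · ·
    · · · · · · · · · ·
    · · · · · · · · · ·
    · · · · · · · · · ·
    · · # · · · · · · ·
    · # # · · · · · · ·
    · # # · · · · · · ·
    # # # · · · · · · ·
    · · · · · · · · · ·
    · · · · · · · · · ·

Z-buffer (winner per pixel, '.' = empty):
  . . . 3 . . . . . .
  . . . 3 3 3 . . . .
  . . . 3 3 3 3 3 . .
  . . . . 3 3 3 3 3 .
  . . . . 3 3 3 3 . .
  . . . . 3 3 3 3 . .
  . . 4 . 3 3 3 . . .
  . 4 4 2 3 3 . . . .
  . 4 4 2 2 3 . . . .
  4 4 4 . 2 2 . . . .
  . . . . . 2 2 . . .
  . . . . . . . . . .

Result: 4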